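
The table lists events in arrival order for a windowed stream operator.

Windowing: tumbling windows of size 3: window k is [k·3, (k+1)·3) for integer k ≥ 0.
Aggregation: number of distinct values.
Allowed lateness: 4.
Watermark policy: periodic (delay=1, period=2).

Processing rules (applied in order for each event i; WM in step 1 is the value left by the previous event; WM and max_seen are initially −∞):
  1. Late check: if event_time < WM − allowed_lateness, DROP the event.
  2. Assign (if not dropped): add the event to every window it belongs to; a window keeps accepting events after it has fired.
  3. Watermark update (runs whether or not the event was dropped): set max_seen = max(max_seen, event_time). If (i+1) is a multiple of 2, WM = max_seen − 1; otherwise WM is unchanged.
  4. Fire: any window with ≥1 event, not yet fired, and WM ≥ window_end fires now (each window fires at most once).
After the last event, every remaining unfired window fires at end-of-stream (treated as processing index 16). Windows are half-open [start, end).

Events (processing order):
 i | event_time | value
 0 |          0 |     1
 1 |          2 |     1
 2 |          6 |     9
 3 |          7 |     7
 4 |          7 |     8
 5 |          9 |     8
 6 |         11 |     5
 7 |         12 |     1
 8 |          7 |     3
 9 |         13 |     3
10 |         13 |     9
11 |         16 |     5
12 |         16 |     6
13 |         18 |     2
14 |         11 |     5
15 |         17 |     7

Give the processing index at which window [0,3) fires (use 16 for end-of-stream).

i=0 t=0 v=1: → [0,3); WM=−∞
i=1 t=2 v=1: → [0,3); WM=1
i=2 t=6 v=9: → [6,9); WM=1
i=3 t=7 v=7: → [6,9); WM=6; [0,3) fires=1
i=4 t=7 v=8: → [6,9); WM=6
i=5 t=9 v=8: → [9,12); WM=8
i=6 t=11 v=5: → [9,12); WM=8
i=7 t=12 v=1: → [12,15); WM=11; [6,9) fires=3
i=8 t=7 v=3: → [6,9); WM=11
i=9 t=13 v=3: → [12,15); WM=12; [9,12) fires=2
i=10 t=13 v=9: → [12,15); WM=12
i=11 t=16 v=5: → [15,18); WM=15; [12,15) fires=3
i=12 t=16 v=6: → [15,18); WM=15
i=13 t=18 v=2: → [18,21); WM=17
i=14 t=11 v=5: DROP (t<17-4); WM=17
i=15 t=17 v=7: → [15,18); WM=17

3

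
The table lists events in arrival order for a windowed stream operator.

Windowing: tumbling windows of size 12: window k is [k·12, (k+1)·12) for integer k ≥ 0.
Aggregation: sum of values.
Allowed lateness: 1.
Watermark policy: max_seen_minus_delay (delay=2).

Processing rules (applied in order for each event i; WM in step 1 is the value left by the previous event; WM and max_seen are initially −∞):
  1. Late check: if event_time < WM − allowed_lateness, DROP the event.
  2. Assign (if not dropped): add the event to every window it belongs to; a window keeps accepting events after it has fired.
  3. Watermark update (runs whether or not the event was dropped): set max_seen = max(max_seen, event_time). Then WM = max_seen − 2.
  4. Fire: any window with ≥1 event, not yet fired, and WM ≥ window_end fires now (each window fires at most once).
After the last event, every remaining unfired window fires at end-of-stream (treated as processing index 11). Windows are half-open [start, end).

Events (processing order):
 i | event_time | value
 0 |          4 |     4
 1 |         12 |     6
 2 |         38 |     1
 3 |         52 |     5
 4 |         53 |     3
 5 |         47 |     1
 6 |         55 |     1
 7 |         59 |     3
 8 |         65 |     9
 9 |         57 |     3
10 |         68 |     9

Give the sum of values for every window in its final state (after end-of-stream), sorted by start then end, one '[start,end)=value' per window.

i=0 t=4 v=4: → [0,12); WM=2
i=1 t=12 v=6: → [12,24); WM=10
i=2 t=38 v=1: → [36,48); WM=36; [0,12) fires=4 [12,24) fires=6
i=3 t=52 v=5: → [48,60); WM=50; [36,48) fires=1
i=4 t=53 v=3: → [48,60); WM=51
i=5 t=47 v=1: DROP (t<51-1); WM=51
i=6 t=55 v=1: → [48,60); WM=53
i=7 t=59 v=3: → [48,60); WM=57
i=8 t=65 v=9: → [60,72); WM=63; [48,60) fires=12
i=9 t=57 v=3: DROP (t<63-1); WM=63
i=10 t=68 v=9: → [60,72); WM=66

[0,12)=4 [12,24)=6 [36,48)=1 [48,60)=12 [60,72)=18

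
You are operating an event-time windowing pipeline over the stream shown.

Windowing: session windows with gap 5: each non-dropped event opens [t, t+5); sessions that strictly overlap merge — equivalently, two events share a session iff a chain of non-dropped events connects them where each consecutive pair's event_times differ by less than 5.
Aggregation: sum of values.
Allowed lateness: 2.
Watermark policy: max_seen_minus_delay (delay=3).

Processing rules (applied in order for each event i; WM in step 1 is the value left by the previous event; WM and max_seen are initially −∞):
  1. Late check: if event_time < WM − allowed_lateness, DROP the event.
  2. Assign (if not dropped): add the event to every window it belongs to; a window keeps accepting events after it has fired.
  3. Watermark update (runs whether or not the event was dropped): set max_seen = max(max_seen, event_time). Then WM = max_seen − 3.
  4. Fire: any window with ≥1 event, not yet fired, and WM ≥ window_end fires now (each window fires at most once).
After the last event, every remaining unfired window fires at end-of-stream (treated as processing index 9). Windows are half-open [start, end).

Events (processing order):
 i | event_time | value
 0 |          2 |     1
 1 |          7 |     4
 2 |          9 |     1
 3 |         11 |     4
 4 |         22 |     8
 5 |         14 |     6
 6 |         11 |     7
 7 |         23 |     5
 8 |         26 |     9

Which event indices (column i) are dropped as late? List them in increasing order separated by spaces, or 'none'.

i=0 t=2 v=1: → [2,7); WM=-1
i=1 t=7 v=4: → [7,12); WM=4
i=2 t=9 v=1: → [7,14); WM=6
i=3 t=11 v=4: → [7,16); WM=8
i=4 t=22 v=8: → [22,27); WM=19
i=5 t=14 v=6: DROP (t<19-2); WM=19
i=6 t=11 v=7: DROP (t<19-2); WM=19
i=7 t=23 v=5: → [22,28); WM=20
i=8 t=26 v=9: → [22,31); WM=23

5 6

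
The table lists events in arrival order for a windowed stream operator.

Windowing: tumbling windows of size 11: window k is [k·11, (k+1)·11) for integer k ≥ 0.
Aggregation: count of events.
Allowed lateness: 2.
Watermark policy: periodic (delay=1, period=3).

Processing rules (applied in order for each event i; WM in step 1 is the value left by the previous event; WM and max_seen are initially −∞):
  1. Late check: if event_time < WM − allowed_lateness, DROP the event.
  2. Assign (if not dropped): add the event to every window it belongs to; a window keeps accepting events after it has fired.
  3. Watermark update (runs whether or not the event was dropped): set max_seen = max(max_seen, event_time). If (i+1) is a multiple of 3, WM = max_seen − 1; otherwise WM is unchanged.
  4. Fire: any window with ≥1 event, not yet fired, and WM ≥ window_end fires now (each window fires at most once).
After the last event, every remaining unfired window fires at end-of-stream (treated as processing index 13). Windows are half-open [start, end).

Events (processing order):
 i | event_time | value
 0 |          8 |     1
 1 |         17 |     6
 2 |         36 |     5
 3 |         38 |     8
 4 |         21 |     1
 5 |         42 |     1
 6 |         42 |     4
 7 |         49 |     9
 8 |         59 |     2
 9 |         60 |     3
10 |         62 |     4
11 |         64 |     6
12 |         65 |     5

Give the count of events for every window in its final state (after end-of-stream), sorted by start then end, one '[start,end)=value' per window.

i=0 t=8 v=1: → [0,11); WM=−∞
i=1 t=17 v=6: → [11,22); WM=−∞
i=2 t=36 v=5: → [33,44); WM=35; [0,11) fires=1 [11,22) fires=1
i=3 t=38 v=8: → [33,44); WM=35
i=4 t=21 v=1: DROP (t<35-2); WM=35
i=5 t=42 v=1: → [33,44); WM=41
i=6 t=42 v=4: → [33,44); WM=41
i=7 t=49 v=9: → [44,55); WM=41
i=8 t=59 v=2: → [55,66); WM=58; [33,44) fires=4 [44,55) fires=1
i=9 t=60 v=3: → [55,66); WM=58
i=10 t=62 v=4: → [55,66); WM=58
i=11 t=64 v=6: → [55,66); WM=63
i=12 t=65 v=5: → [55,66); WM=63

[0,11)=1 [11,22)=1 [33,44)=4 [44,55)=1 [55,66)=5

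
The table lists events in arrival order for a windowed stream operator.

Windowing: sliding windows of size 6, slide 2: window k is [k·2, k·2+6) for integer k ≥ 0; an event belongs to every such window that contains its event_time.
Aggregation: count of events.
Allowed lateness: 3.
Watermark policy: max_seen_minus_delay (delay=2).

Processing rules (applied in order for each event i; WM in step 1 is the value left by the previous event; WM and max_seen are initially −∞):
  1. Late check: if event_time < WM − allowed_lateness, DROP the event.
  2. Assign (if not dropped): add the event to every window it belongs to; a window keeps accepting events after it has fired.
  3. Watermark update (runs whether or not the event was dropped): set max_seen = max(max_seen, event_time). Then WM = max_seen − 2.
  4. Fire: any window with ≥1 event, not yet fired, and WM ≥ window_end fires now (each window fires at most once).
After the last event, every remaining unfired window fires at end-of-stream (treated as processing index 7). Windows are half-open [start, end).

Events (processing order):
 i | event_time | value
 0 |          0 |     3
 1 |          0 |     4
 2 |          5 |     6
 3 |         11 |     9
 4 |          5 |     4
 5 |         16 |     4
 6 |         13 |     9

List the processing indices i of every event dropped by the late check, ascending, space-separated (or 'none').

4

i=0 t=0 v=3: → [0,6); WM=-2
i=1 t=0 v=4: → [0,6); WM=-2
i=2 t=5 v=6: → [4,10),[2,8),[0,6); WM=3
i=3 t=11 v=9: → [10,16),[8,14),[6,12); WM=9; [0,6) fires=3 [2,8) fires=1
i=4 t=5 v=4: DROP (t<9-3); WM=9
i=5 t=16 v=4: → [16,22),[14,20),[12,18); WM=14; [4,10) fires=1 [6,12) fires=1 [8,14) fires=1
i=6 t=13 v=9: → [12,18),[10,16),[8,14); WM=14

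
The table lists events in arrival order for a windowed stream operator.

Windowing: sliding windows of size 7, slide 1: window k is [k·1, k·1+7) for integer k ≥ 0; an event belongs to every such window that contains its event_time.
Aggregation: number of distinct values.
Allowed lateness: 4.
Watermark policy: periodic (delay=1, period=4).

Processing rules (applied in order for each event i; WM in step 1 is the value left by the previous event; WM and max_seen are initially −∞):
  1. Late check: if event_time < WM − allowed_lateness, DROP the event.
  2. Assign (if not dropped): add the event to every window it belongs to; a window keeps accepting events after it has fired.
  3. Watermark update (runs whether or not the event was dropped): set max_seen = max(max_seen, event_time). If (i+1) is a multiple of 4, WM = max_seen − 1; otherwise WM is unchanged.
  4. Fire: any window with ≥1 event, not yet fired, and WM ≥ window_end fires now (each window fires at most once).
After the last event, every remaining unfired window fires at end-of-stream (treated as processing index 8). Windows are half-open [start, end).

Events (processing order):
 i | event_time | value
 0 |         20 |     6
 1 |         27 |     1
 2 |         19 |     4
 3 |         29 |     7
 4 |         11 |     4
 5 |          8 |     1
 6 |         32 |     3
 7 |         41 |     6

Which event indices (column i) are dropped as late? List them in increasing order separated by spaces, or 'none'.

i=0 t=20 v=6: → [20,27),[19,26),[18,25),[17,24),[16,23),[15,22),[14,21); WM=−∞
i=1 t=27 v=1: → [27,34),[26,33),[25,32),[24,31),[23,30),[22,29),[21,28); WM=−∞
i=2 t=19 v=4: → [19,26),[18,25),[17,24),[16,23),[15,22),[14,21),[13,20); WM=−∞
i=3 t=29 v=7: → [29,36),[28,35),[27,34),[26,33),[25,32),[24,31),[23,30); WM=28; [13,20) fires=1 [14,21) fires=2 [15,22) fires=2 [16,23) fires=2 [17,24) fires=2 [18,25) fires=2 [19,26) fires=2 [20,27) fires=1 [21,28) fires=1
i=4 t=11 v=4: DROP (t<28-4); WM=28
i=5 t=8 v=1: DROP (t<28-4); WM=28
i=6 t=32 v=3: → [32,39),[31,38),[30,37),[29,36),[28,35),[27,34),[26,33); WM=28
i=7 t=41 v=6: → [41,48),[40,47),[39,46),[38,45),[37,44),[36,43),[35,42); WM=40; [22,29) fires=1 [23,30) fires=2 [24,31) fires=2 [25,32) fires=2 [26,33) fires=3 [27,34) fires=3 [28,35) fires=2 [29,36) fires=2 [30,37) fires=1 [31,38) fires=1 [32,39) fires=1

4 5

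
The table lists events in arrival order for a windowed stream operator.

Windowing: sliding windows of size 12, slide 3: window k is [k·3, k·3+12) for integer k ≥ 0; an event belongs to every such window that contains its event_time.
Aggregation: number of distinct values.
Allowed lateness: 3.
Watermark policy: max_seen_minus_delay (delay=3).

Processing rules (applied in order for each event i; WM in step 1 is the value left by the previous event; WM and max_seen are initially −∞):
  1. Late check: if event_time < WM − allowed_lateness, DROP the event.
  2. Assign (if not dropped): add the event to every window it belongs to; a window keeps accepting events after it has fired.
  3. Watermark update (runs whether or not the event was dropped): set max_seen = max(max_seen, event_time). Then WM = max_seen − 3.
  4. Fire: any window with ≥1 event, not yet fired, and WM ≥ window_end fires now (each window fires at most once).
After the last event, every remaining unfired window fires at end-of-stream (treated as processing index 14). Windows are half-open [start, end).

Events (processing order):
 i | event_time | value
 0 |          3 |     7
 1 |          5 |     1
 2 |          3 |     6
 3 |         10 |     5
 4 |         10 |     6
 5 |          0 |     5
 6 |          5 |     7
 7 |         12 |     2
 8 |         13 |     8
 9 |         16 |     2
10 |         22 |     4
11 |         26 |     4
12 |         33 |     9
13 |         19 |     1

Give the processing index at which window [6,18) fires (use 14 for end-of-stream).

i=0 t=3 v=7: → [3,15),[0,12); WM=0
i=1 t=5 v=1: → [3,15),[0,12); WM=2
i=2 t=3 v=6: → [3,15),[0,12); WM=2
i=3 t=10 v=5: → [9,21),[6,18),[3,15),[0,12); WM=7
i=4 t=10 v=6: → [9,21),[6,18),[3,15),[0,12); WM=7
i=5 t=0 v=5: DROP (t<7-3); WM=7
i=6 t=5 v=7: → [3,15),[0,12); WM=7
i=7 t=12 v=2: → [12,24),[9,21),[6,18),[3,15); WM=9
i=8 t=13 v=8: → [12,24),[9,21),[6,18),[3,15); WM=10
i=9 t=16 v=2: → [15,27),[12,24),[9,21),[6,18); WM=13; [0,12) fires=4
i=10 t=22 v=4: → [21,33),[18,30),[15,27),[12,24); WM=19; [3,15) fires=6 [6,18) fires=4
i=11 t=26 v=4: → [24,36),[21,33),[18,30),[15,27); WM=23; [9,21) fires=4
i=12 t=33 v=9: → [33,45),[30,42),[27,39),[24,36); WM=30; [12,24) fires=3 [15,27) fires=2 [18,30) fires=1
i=13 t=19 v=1: DROP (t<30-3); WM=30

10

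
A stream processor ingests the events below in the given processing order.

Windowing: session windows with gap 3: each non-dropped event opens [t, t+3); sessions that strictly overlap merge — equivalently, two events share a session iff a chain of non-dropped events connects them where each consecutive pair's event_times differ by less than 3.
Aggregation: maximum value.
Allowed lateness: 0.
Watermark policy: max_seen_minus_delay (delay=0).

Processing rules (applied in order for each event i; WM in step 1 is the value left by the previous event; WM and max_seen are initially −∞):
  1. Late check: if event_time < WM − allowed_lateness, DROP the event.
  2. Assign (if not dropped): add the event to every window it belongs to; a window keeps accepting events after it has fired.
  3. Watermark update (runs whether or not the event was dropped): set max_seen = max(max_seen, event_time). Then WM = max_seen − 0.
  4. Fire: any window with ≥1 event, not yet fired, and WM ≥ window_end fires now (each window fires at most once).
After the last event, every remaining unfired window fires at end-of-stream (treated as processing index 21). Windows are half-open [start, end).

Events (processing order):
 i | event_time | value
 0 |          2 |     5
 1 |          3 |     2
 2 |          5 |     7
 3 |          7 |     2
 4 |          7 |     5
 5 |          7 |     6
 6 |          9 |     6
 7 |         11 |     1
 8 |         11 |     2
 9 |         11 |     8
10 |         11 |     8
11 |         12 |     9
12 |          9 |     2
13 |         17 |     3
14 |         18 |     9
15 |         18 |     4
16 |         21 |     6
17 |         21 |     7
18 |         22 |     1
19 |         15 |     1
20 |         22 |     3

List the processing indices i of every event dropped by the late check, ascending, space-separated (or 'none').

12 19

i=0 t=2 v=5: → [2,5); WM=2
i=1 t=3 v=2: → [2,6); WM=3
i=2 t=5 v=7: → [2,8); WM=5
i=3 t=7 v=2: → [2,10); WM=7
i=4 t=7 v=5: → [2,10); WM=7
i=5 t=7 v=6: → [2,10); WM=7
i=6 t=9 v=6: → [2,12); WM=9
i=7 t=11 v=1: → [2,14); WM=11
i=8 t=11 v=2: → [2,14); WM=11
i=9 t=11 v=8: → [2,14); WM=11
i=10 t=11 v=8: → [2,14); WM=11
i=11 t=12 v=9: → [2,15); WM=12
i=12 t=9 v=2: DROP (t<12-0); WM=12
i=13 t=17 v=3: → [17,20); WM=17
i=14 t=18 v=9: → [17,21); WM=18
i=15 t=18 v=4: → [17,21); WM=18
i=16 t=21 v=6: → [21,24); WM=21
i=17 t=21 v=7: → [21,24); WM=21
i=18 t=22 v=1: → [21,25); WM=22
i=19 t=15 v=1: DROP (t<22-0); WM=22
i=20 t=22 v=3: → [21,25); WM=22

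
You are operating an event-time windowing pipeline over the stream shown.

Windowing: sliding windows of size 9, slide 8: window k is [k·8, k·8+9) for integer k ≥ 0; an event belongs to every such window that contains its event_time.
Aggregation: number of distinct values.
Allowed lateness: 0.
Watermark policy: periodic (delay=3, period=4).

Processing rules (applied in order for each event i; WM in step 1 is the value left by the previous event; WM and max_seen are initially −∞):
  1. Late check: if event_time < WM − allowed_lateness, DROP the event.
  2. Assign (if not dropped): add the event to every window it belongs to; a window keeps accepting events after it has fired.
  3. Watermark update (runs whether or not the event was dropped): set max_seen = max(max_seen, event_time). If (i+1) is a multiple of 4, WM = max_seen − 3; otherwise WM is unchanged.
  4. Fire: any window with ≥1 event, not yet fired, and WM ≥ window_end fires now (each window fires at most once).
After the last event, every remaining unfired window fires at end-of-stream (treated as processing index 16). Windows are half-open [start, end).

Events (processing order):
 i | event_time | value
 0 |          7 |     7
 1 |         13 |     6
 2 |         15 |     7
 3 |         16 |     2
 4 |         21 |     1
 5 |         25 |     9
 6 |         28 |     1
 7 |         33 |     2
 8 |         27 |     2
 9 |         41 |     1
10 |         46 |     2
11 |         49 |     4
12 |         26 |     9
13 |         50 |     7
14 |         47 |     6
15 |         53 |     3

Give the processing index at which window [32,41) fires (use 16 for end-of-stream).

11

i=0 t=7 v=7: → [0,9); WM=−∞
i=1 t=13 v=6: → [8,17); WM=−∞
i=2 t=15 v=7: → [8,17); WM=−∞
i=3 t=16 v=2: → [16,25),[8,17); WM=13; [0,9) fires=1
i=4 t=21 v=1: → [16,25); WM=13
i=5 t=25 v=9: → [24,33); WM=13
i=6 t=28 v=1: → [24,33); WM=13
i=7 t=33 v=2: → [32,41); WM=30; [8,17) fires=3 [16,25) fires=2
i=8 t=27 v=2: DROP (t<30-0); WM=30
i=9 t=41 v=1: → [40,49); WM=30
i=10 t=46 v=2: → [40,49); WM=30
i=11 t=49 v=4: → [48,57); WM=46; [24,33) fires=2 [32,41) fires=1
i=12 t=26 v=9: DROP (t<46-0); WM=46
i=13 t=50 v=7: → [48,57); WM=46
i=14 t=47 v=6: → [40,49); WM=46
i=15 t=53 v=3: → [48,57); WM=50; [40,49) fires=3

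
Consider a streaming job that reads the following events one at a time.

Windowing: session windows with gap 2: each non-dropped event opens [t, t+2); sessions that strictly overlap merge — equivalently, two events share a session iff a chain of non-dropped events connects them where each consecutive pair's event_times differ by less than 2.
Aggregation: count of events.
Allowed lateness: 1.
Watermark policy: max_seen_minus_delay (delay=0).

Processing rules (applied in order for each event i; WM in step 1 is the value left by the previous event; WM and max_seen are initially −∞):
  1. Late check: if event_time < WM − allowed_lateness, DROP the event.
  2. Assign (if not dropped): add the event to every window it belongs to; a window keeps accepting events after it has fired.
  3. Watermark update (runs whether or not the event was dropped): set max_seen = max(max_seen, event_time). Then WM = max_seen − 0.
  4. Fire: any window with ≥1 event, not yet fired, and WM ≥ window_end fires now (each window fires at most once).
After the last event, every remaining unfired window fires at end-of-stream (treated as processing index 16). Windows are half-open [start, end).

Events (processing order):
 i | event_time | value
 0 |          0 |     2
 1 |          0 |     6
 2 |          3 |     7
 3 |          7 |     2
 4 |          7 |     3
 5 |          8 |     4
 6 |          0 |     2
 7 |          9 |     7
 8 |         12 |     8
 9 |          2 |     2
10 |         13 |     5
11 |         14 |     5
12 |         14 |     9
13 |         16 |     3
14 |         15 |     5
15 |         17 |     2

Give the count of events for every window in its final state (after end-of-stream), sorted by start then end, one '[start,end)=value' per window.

[0,2)=2 [3,5)=1 [7,11)=4 [12,19)=7

i=0 t=0 v=2: → [0,2); WM=0
i=1 t=0 v=6: → [0,2); WM=0
i=2 t=3 v=7: → [3,5); WM=3
i=3 t=7 v=2: → [7,9); WM=7
i=4 t=7 v=3: → [7,9); WM=7
i=5 t=8 v=4: → [7,10); WM=8
i=6 t=0 v=2: DROP (t<8-1); WM=8
i=7 t=9 v=7: → [7,11); WM=9
i=8 t=12 v=8: → [12,14); WM=12
i=9 t=2 v=2: DROP (t<12-1); WM=12
i=10 t=13 v=5: → [12,15); WM=13
i=11 t=14 v=5: → [12,16); WM=14
i=12 t=14 v=9: → [12,16); WM=14
i=13 t=16 v=3: → [16,18); WM=16
i=14 t=15 v=5: → [12,18); WM=16
i=15 t=17 v=2: → [12,19); WM=17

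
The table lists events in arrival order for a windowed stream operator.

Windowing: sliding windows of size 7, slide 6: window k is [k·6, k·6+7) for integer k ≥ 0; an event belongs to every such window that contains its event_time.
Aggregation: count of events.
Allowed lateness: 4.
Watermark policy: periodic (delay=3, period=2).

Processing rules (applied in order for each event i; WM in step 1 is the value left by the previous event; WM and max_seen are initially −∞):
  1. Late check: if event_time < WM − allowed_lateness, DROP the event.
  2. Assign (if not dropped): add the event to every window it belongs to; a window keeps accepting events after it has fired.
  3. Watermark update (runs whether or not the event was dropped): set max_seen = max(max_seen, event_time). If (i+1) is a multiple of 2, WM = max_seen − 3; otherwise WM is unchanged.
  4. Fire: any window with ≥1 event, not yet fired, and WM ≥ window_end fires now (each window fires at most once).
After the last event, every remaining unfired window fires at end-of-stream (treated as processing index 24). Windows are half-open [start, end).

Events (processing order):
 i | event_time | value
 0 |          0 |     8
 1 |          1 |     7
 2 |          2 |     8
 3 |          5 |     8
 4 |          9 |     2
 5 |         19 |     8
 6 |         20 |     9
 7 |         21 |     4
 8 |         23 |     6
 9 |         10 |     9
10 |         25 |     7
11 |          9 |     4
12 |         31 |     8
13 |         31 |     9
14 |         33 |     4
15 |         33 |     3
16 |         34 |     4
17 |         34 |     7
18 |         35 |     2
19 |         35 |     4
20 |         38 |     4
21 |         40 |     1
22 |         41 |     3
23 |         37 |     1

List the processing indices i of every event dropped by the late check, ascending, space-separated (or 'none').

i=0 t=0 v=8: → [0,7); WM=−∞
i=1 t=1 v=7: → [0,7); WM=-2
i=2 t=2 v=8: → [0,7); WM=-2
i=3 t=5 v=8: → [0,7); WM=2
i=4 t=9 v=2: → [6,13); WM=2
i=5 t=19 v=8: → [18,25); WM=16; [0,7) fires=4 [6,13) fires=1
i=6 t=20 v=9: → [18,25); WM=16
i=7 t=21 v=4: → [18,25); WM=18
i=8 t=23 v=6: → [18,25); WM=18
i=9 t=10 v=9: DROP (t<18-4); WM=20
i=10 t=25 v=7: → [24,31); WM=20
i=11 t=9 v=4: DROP (t<20-4); WM=22
i=12 t=31 v=8: → [30,37); WM=22
i=13 t=31 v=9: → [30,37); WM=28; [18,25) fires=4
i=14 t=33 v=4: → [30,37); WM=28
i=15 t=33 v=3: → [30,37); WM=30
i=16 t=34 v=4: → [30,37); WM=30
i=17 t=34 v=7: → [30,37); WM=31; [24,31) fires=1
i=18 t=35 v=2: → [30,37); WM=31
i=19 t=35 v=4: → [30,37); WM=32
i=20 t=38 v=4: → [36,43); WM=32
i=21 t=40 v=1: → [36,43); WM=37; [30,37) fires=8
i=22 t=41 v=3: → [36,43); WM=37
i=23 t=37 v=1: → [36,43); WM=38

9 11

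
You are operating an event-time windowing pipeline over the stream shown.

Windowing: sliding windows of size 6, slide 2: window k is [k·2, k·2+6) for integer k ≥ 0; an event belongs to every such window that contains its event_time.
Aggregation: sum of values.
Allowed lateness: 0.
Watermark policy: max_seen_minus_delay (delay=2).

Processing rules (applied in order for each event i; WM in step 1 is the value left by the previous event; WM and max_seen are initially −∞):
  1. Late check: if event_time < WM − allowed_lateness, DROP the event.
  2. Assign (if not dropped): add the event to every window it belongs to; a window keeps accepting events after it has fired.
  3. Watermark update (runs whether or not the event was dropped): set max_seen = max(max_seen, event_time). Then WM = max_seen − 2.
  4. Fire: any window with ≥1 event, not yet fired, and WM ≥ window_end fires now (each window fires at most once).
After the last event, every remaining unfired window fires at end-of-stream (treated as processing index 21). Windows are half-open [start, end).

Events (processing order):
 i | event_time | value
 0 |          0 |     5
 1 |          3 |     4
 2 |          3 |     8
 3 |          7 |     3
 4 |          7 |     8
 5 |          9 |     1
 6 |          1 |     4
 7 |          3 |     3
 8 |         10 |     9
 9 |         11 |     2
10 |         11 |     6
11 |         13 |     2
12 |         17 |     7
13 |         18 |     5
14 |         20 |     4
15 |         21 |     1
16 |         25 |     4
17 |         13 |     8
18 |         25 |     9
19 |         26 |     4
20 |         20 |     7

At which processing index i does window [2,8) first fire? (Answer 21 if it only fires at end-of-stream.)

8

i=0 t=0 v=5: → [0,6); WM=-2
i=1 t=3 v=4: → [2,8),[0,6); WM=1
i=2 t=3 v=8: → [2,8),[0,6); WM=1
i=3 t=7 v=3: → [6,12),[4,10),[2,8); WM=5
i=4 t=7 v=8: → [6,12),[4,10),[2,8); WM=5
i=5 t=9 v=1: → [8,14),[6,12),[4,10); WM=7; [0,6) fires=17
i=6 t=1 v=4: DROP (t<7-0); WM=7
i=7 t=3 v=3: DROP (t<7-0); WM=7
i=8 t=10 v=9: → [10,16),[8,14),[6,12); WM=8; [2,8) fires=23
i=9 t=11 v=2: → [10,16),[8,14),[6,12); WM=9
i=10 t=11 v=6: → [10,16),[8,14),[6,12); WM=9
i=11 t=13 v=2: → [12,18),[10,16),[8,14); WM=11; [4,10) fires=12
i=12 t=17 v=7: → [16,22),[14,20),[12,18); WM=15; [6,12) fires=29 [8,14) fires=20
i=13 t=18 v=5: → [18,24),[16,22),[14,20); WM=16; [10,16) fires=19
i=14 t=20 v=4: → [20,26),[18,24),[16,22); WM=18; [12,18) fires=9
i=15 t=21 v=1: → [20,26),[18,24),[16,22); WM=19
i=16 t=25 v=4: → [24,30),[22,28),[20,26); WM=23; [14,20) fires=12 [16,22) fires=17
i=17 t=13 v=8: DROP (t<23-0); WM=23
i=18 t=25 v=9: → [24,30),[22,28),[20,26); WM=23
i=19 t=26 v=4: → [26,32),[24,30),[22,28); WM=24; [18,24) fires=10
i=20 t=20 v=7: DROP (t<24-0); WM=24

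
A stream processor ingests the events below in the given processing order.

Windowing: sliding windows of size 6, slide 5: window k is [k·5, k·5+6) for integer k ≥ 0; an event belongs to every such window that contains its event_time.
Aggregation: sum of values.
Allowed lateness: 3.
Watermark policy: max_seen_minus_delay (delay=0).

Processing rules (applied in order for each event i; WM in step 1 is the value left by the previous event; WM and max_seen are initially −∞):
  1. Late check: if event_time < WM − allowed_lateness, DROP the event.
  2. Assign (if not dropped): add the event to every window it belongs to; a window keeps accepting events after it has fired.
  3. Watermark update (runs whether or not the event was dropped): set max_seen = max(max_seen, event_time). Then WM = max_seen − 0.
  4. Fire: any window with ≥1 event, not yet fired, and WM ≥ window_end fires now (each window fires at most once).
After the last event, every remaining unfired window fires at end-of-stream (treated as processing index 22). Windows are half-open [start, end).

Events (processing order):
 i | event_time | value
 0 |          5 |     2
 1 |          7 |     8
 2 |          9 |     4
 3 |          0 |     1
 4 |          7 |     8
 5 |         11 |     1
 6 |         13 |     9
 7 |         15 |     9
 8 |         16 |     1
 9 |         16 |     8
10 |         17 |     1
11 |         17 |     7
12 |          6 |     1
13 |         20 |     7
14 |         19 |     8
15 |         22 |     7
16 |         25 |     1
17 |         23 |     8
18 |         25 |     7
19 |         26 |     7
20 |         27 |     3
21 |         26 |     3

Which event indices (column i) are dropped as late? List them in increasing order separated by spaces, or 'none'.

3 12

i=0 t=5 v=2: → [5,11),[0,6); WM=5
i=1 t=7 v=8: → [5,11); WM=7; [0,6) fires=2
i=2 t=9 v=4: → [5,11); WM=9
i=3 t=0 v=1: DROP (t<9-3); WM=9
i=4 t=7 v=8: → [5,11); WM=9
i=5 t=11 v=1: → [10,16); WM=11; [5,11) fires=22
i=6 t=13 v=9: → [10,16); WM=13
i=7 t=15 v=9: → [15,21),[10,16); WM=15
i=8 t=16 v=1: → [15,21); WM=16; [10,16) fires=19
i=9 t=16 v=8: → [15,21); WM=16
i=10 t=17 v=1: → [15,21); WM=17
i=11 t=17 v=7: → [15,21); WM=17
i=12 t=6 v=1: DROP (t<17-3); WM=17
i=13 t=20 v=7: → [20,26),[15,21); WM=20
i=14 t=19 v=8: → [15,21); WM=20
i=15 t=22 v=7: → [20,26); WM=22; [15,21) fires=41
i=16 t=25 v=1: → [25,31),[20,26); WM=25
i=17 t=23 v=8: → [20,26); WM=25
i=18 t=25 v=7: → [25,31),[20,26); WM=25
i=19 t=26 v=7: → [25,31); WM=26; [20,26) fires=30
i=20 t=27 v=3: → [25,31); WM=27
i=21 t=26 v=3: → [25,31); WM=27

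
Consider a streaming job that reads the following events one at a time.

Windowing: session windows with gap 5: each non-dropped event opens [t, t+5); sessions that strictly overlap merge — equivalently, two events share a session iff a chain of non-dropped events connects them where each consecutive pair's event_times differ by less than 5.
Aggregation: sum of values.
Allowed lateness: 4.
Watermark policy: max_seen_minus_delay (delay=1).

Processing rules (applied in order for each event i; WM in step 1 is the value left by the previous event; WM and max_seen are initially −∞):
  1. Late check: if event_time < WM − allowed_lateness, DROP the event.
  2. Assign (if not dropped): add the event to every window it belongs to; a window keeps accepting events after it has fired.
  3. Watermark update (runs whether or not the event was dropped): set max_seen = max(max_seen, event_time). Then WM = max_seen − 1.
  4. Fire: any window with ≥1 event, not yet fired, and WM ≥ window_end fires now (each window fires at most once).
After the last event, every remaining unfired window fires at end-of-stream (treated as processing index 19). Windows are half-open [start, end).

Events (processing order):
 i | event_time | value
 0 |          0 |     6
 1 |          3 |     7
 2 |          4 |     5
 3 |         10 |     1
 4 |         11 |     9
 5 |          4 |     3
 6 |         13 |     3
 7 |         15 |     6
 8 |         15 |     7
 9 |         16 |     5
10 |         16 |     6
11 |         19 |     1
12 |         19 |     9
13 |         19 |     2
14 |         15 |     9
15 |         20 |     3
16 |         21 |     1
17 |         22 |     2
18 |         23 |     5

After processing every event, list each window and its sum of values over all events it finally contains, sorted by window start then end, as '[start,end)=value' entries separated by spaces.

i=0 t=0 v=6: → [0,5); WM=-1
i=1 t=3 v=7: → [0,8); WM=2
i=2 t=4 v=5: → [0,9); WM=3
i=3 t=10 v=1: → [10,15); WM=9
i=4 t=11 v=9: → [10,16); WM=10
i=5 t=4 v=3: DROP (t<10-4); WM=10
i=6 t=13 v=3: → [10,18); WM=12
i=7 t=15 v=6: → [10,20); WM=14
i=8 t=15 v=7: → [10,20); WM=14
i=9 t=16 v=5: → [10,21); WM=15
i=10 t=16 v=6: → [10,21); WM=15
i=11 t=19 v=1: → [10,24); WM=18
i=12 t=19 v=9: → [10,24); WM=18
i=13 t=19 v=2: → [10,24); WM=18
i=14 t=15 v=9: → [10,24); WM=18
i=15 t=20 v=3: → [10,25); WM=19
i=16 t=21 v=1: → [10,26); WM=20
i=17 t=22 v=2: → [10,27); WM=21
i=18 t=23 v=5: → [10,28); WM=22

[0,9)=18 [10,28)=69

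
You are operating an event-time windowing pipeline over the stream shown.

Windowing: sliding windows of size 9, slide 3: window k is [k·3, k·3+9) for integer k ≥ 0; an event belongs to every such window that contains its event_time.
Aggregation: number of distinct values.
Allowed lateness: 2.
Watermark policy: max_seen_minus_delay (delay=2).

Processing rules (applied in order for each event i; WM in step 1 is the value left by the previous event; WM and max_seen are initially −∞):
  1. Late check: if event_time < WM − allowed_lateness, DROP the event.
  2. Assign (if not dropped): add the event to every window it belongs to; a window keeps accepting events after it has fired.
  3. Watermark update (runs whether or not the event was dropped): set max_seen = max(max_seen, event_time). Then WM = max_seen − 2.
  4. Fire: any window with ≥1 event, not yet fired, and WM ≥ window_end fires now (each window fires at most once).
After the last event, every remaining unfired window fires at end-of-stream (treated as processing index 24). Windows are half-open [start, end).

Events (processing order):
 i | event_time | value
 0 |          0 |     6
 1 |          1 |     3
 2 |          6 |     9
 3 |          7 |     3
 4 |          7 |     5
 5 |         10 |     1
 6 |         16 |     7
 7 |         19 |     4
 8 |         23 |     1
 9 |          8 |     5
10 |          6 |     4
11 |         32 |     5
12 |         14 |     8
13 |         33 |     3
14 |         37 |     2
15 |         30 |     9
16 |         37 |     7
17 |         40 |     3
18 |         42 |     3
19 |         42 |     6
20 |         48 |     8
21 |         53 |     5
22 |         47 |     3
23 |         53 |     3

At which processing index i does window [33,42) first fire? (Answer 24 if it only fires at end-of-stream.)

i=0 t=0 v=6: → [0,9); WM=-2
i=1 t=1 v=3: → [0,9); WM=-1
i=2 t=6 v=9: → [6,15),[3,12),[0,9); WM=4
i=3 t=7 v=3: → [6,15),[3,12),[0,9); WM=5
i=4 t=7 v=5: → [6,15),[3,12),[0,9); WM=5
i=5 t=10 v=1: → [9,18),[6,15),[3,12); WM=8
i=6 t=16 v=7: → [15,24),[12,21),[9,18); WM=14; [0,9) fires=4 [3,12) fires=4
i=7 t=19 v=4: → [18,27),[15,24),[12,21); WM=17; [6,15) fires=4
i=8 t=23 v=1: → [21,30),[18,27),[15,24); WM=21; [9,18) fires=2 [12,21) fires=2
i=9 t=8 v=5: DROP (t<21-2); WM=21
i=10 t=6 v=4: DROP (t<21-2); WM=21
i=11 t=32 v=5: → [30,39),[27,36),[24,33); WM=30; [15,24) fires=3 [18,27) fires=2 [21,30) fires=1
i=12 t=14 v=8: DROP (t<30-2); WM=30
i=13 t=33 v=3: → [33,42),[30,39),[27,36); WM=31
i=14 t=37 v=2: → [36,45),[33,42),[30,39); WM=35; [24,33) fires=1
i=15 t=30 v=9: DROP (t<35-2); WM=35
i=16 t=37 v=7: → [36,45),[33,42),[30,39); WM=35
i=17 t=40 v=3: → [39,48),[36,45),[33,42); WM=38; [27,36) fires=2
i=18 t=42 v=3: → [42,51),[39,48),[36,45); WM=40; [30,39) fires=4
i=19 t=42 v=6: → [42,51),[39,48),[36,45); WM=40
i=20 t=48 v=8: → [48,57),[45,54),[42,51); WM=46; [33,42) fires=3 [36,45) fires=4
i=21 t=53 v=5: → [51,60),[48,57),[45,54); WM=51; [39,48) fires=2 [42,51) fires=3
i=22 t=47 v=3: DROP (t<51-2); WM=51
i=23 t=53 v=3: → [51,60),[48,57),[45,54); WM=51

20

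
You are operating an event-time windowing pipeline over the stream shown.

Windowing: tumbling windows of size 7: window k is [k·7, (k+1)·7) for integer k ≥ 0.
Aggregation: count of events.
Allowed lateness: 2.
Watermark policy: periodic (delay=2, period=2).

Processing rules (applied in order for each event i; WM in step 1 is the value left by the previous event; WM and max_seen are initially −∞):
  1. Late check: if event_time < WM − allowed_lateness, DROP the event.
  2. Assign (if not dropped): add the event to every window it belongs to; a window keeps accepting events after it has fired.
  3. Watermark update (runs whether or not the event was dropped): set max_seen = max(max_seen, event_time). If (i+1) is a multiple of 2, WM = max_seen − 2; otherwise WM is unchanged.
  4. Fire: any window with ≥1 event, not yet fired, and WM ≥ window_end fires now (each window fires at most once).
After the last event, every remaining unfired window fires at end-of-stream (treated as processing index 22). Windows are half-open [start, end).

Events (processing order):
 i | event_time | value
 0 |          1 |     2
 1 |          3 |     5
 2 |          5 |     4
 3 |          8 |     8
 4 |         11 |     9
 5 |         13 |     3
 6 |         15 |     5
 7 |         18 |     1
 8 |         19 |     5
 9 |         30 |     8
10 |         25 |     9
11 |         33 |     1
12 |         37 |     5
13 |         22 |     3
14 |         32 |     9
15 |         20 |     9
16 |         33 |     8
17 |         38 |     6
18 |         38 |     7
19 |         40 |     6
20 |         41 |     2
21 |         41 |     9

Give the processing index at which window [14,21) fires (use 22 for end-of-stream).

i=0 t=1 v=2: → [0,7); WM=−∞
i=1 t=3 v=5: → [0,7); WM=1
i=2 t=5 v=4: → [0,7); WM=1
i=3 t=8 v=8: → [7,14); WM=6
i=4 t=11 v=9: → [7,14); WM=6
i=5 t=13 v=3: → [7,14); WM=11; [0,7) fires=3
i=6 t=15 v=5: → [14,21); WM=11
i=7 t=18 v=1: → [14,21); WM=16; [7,14) fires=3
i=8 t=19 v=5: → [14,21); WM=16
i=9 t=30 v=8: → [28,35); WM=28; [14,21) fires=3
i=10 t=25 v=9: DROP (t<28-2); WM=28
i=11 t=33 v=1: → [28,35); WM=31
i=12 t=37 v=5: → [35,42); WM=31
i=13 t=22 v=3: DROP (t<31-2); WM=35; [28,35) fires=2
i=14 t=32 v=9: DROP (t<35-2); WM=35
i=15 t=20 v=9: DROP (t<35-2); WM=35
i=16 t=33 v=8: → [28,35); WM=35
i=17 t=38 v=6: → [35,42); WM=36
i=18 t=38 v=7: → [35,42); WM=36
i=19 t=40 v=6: → [35,42); WM=38
i=20 t=41 v=2: → [35,42); WM=38
i=21 t=41 v=9: → [35,42); WM=39

9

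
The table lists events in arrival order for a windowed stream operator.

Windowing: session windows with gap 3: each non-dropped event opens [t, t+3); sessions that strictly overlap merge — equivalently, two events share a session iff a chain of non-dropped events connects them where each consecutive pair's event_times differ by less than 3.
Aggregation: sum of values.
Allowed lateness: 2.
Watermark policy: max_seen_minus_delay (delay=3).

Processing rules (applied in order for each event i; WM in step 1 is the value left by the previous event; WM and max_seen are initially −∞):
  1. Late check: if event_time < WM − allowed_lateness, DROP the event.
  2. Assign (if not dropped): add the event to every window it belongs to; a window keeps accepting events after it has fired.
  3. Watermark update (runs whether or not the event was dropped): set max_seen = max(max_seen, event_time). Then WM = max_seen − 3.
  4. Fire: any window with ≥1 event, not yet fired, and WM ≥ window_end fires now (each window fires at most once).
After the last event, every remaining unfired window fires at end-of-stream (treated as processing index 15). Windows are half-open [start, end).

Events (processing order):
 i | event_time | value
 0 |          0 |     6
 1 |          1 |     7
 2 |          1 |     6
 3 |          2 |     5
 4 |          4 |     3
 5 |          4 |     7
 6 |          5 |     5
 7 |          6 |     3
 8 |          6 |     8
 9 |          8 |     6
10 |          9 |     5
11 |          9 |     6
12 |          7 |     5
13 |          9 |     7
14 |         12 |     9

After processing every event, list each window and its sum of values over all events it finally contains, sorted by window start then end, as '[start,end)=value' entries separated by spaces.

i=0 t=0 v=6: → [0,3); WM=-3
i=1 t=1 v=7: → [0,4); WM=-2
i=2 t=1 v=6: → [0,4); WM=-2
i=3 t=2 v=5: → [0,5); WM=-1
i=4 t=4 v=3: → [0,7); WM=1
i=5 t=4 v=7: → [0,7); WM=1
i=6 t=5 v=5: → [0,8); WM=2
i=7 t=6 v=3: → [0,9); WM=3
i=8 t=6 v=8: → [0,9); WM=3
i=9 t=8 v=6: → [0,11); WM=5
i=10 t=9 v=5: → [0,12); WM=6
i=11 t=9 v=6: → [0,12); WM=6
i=12 t=7 v=5: → [0,12); WM=6
i=13 t=9 v=7: → [0,12); WM=6
i=14 t=12 v=9: → [12,15); WM=9

[0,12)=79 [12,15)=9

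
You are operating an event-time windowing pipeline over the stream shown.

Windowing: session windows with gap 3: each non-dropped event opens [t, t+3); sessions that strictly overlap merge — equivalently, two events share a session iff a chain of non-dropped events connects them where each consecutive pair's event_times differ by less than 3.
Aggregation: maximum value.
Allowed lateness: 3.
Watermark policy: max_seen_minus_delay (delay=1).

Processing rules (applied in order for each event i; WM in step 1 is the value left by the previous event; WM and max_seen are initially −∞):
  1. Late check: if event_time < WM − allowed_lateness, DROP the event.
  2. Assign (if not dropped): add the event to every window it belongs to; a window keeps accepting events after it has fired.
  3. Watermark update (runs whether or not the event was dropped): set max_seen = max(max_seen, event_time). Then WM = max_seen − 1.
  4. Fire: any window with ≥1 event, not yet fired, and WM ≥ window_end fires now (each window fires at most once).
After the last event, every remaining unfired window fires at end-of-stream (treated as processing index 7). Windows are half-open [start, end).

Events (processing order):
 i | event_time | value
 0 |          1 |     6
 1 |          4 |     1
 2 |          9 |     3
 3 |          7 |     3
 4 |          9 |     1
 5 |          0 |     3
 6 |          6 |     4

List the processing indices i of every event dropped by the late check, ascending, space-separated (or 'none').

i=0 t=1 v=6: → [1,4); WM=0
i=1 t=4 v=1: → [4,7); WM=3
i=2 t=9 v=3: → [9,12); WM=8
i=3 t=7 v=3: → [7,12); WM=8
i=4 t=9 v=1: → [7,12); WM=8
i=5 t=0 v=3: DROP (t<8-3); WM=8
i=6 t=6 v=4: → [4,12); WM=8

5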